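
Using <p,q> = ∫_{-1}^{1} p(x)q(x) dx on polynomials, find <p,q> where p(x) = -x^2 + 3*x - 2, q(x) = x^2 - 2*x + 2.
<p,q> = -226/15

Expand the product: p(x)·q(x) = -x^4 + 5*x^3 - 10*x^2 + 10*x - 4.
∫_{-1}^{1} of each monomial x^k gives [2/(k+1) if k even, 0 if k odd]. Integrating term-by-term (or equivalently evaluating the antiderivative F(x) = -x^5/5 + 5*x^4/4 - 10*x^3/3 + 5*x^2 - 4*x at the endpoints):
  F(1) − F(−1) = -77/60 − (827/60) = -226/15.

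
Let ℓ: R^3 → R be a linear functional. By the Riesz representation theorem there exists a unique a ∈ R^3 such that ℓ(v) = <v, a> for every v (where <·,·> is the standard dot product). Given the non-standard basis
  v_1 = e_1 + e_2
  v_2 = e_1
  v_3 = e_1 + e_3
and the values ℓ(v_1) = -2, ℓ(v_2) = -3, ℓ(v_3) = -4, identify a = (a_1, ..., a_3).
a = (-3, 1, -1)

Write a = (a_1, ..., a_3) in the standard basis. For each basis vector v_i, ℓ(v_i) = <v_i, a> is a linear equation in the a_j's. Collect the n equations into a matrix system V a = ℓ, where row i of V is v_i (expressed in the standard basis). Since V is invertible (lower-triangular with 1s on the diagonal, up to permutation), solve by back-substitution:
  V =
[[1, 1, 0],
 [1, 0, 0],
 [1, 0, 1]]
  V a = (-2, -3, -4)
Solving gives a = (-3, 1, -1).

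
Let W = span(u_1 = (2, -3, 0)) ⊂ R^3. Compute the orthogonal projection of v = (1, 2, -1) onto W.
proj_W(v) = (-8/13, 12/13, 0)

Set up U = [u_1 | ... | u_1] ∈ R^(3×1). The projector onto W = col(U) is P = U (U^T U)^(-1) U^T.
Compute U^T U =
  [13],
and U^T v = (-4).
Solve U^T U · c = U^T v for the coefficients: c = (-4/13). The projection is proj_W(v) = U c.
Check: (v - proj_W(v)) · u_1 = 0  (should be 0).
Result: proj_W(v) = (-8/13, 12/13, 0).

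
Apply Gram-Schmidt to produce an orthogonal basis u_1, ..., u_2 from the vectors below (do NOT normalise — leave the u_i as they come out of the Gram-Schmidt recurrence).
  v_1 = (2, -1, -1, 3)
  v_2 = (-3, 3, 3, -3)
Orthogonal basis:
  u_1 = (2, -1, -1, 3)
  u_2 = (-1/5, 8/5, 8/5, 6/5)

Apply the Gram-Schmidt recurrence
  u_1 = v_1
  u_i = v_i − Σ_{j<i} ((v_i · u_j) / (u_j · u_j)) · u_j.

Step by step this gives:
  u_1 = (2, -1, -1, 3)
  u_2 = (-1/5, 8/5, 8/5, 6/5)

Orthogonality check:
  u_2 · u_1 = 0 (should be 0)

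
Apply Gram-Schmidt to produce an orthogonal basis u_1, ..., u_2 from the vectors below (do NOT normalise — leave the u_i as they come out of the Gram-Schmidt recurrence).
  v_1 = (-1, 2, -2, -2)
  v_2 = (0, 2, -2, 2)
Orthogonal basis:
  u_1 = (-1, 2, -2, -2)
  u_2 = (4/13, 18/13, -18/13, 34/13)

Apply the Gram-Schmidt recurrence
  u_1 = v_1
  u_i = v_i − Σ_{j<i} ((v_i · u_j) / (u_j · u_j)) · u_j.

Step by step this gives:
  u_1 = (-1, 2, -2, -2)
  u_2 = (4/13, 18/13, -18/13, 34/13)

Orthogonality check:
  u_2 · u_1 = 0 (should be 0)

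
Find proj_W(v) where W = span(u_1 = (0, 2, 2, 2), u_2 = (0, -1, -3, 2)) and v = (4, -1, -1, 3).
proj_W(v) = (0, 1/19, -31/19, 49/19)

Set up U = [u_1 | ... | u_2] ∈ R^(4×2). The projector onto W = col(U) is P = U (U^T U)^(-1) U^T.
Compute U^T U =
  [12, -4]
  [-4, 14],
and U^T v = (2, 10).
Solve U^T U · c = U^T v for the coefficients: c = (17/38, 16/19). The projection is proj_W(v) = U c.
Check: (v - proj_W(v)) · u_1 = 0  (should be 0).
Check: (v - proj_W(v)) · u_2 = 0  (should be 0).
Result: proj_W(v) = (0, 1/19, -31/19, 49/19).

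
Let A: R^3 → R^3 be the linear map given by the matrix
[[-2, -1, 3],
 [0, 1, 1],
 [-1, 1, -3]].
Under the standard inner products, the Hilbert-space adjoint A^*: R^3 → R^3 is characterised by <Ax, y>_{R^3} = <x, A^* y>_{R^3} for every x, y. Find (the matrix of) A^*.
A^* = A^T =
[[-2, 0, -1],
 [-1, 1, 1],
 [3, 1, -3]]

For real matrices with standard dot products, the defining identity <Ax, y> = <x, A^* y> gives (Ax)^T y = x^T (A^*) y, i.e. x^T A^T y = x^T (A^*) y. Since this holds for all x, y, we must have A^* = A^T. Therefore
A^* =
[[-2, 0, -1],
 [-1, 1, 1],
 [3, 1, -3]].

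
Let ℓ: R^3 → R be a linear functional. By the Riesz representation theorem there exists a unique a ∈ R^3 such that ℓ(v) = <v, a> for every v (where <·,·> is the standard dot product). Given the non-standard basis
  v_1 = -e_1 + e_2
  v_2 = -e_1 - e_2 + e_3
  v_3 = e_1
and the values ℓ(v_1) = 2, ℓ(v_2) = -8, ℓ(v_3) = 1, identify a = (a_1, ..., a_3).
a = (1, 3, -4)

Write a = (a_1, ..., a_3) in the standard basis. For each basis vector v_i, ℓ(v_i) = <v_i, a> is a linear equation in the a_j's. Collect the n equations into a matrix system V a = ℓ, where row i of V is v_i (expressed in the standard basis). Since V is invertible (lower-triangular with 1s on the diagonal, up to permutation), solve by back-substitution:
  V =
[[-1, 1, 0],
 [-1, -1, 1],
 [1, 0, 0]]
  V a = (2, -8, 1)
Solving gives a = (1, 3, -4).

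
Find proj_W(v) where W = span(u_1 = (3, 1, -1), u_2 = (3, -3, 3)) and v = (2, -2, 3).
proj_W(v) = (2, -5/2, 5/2)

Set up U = [u_1 | ... | u_2] ∈ R^(3×2). The projector onto W = col(U) is P = U (U^T U)^(-1) U^T.
Compute U^T U =
  [11, 3]
  [3, 27],
and U^T v = (1, 21).
Solve U^T U · c = U^T v for the coefficients: c = (-1/8, 19/24). The projection is proj_W(v) = U c.
Check: (v - proj_W(v)) · u_1 = 0  (should be 0).
Check: (v - proj_W(v)) · u_2 = 0  (should be 0).
Result: proj_W(v) = (2, -5/2, 5/2).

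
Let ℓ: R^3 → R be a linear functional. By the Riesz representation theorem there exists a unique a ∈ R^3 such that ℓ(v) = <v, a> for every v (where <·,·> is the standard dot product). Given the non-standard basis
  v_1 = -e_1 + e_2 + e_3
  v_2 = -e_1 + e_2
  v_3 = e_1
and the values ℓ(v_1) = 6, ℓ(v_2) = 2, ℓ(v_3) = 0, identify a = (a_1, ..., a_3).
a = (0, 2, 4)

Write a = (a_1, ..., a_3) in the standard basis. For each basis vector v_i, ℓ(v_i) = <v_i, a> is a linear equation in the a_j's. Collect the n equations into a matrix system V a = ℓ, where row i of V is v_i (expressed in the standard basis). Since V is invertible (lower-triangular with 1s on the diagonal, up to permutation), solve by back-substitution:
  V =
[[-1, 1, 1],
 [-1, 1, 0],
 [1, 0, 0]]
  V a = (6, 2, 0)
Solving gives a = (0, 2, 4).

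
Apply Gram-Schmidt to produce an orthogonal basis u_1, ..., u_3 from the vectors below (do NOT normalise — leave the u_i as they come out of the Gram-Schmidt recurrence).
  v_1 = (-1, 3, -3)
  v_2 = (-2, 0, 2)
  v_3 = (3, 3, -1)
Orthogonal basis:
  u_1 = (-1, 3, -3)
  u_2 = (-42/19, 12/19, 26/19)
  u_3 = (27/17, 36/17, 27/17)

Apply the Gram-Schmidt recurrence
  u_1 = v_1
  u_i = v_i − Σ_{j<i} ((v_i · u_j) / (u_j · u_j)) · u_j.

Step by step this gives:
  u_1 = (-1, 3, -3)
  u_2 = (-42/19, 12/19, 26/19)
  u_3 = (27/17, 36/17, 27/17)

Orthogonality check:
  u_2 · u_1 = 0 (should be 0)
  u_3 · u_1 = 0 (should be 0)
  u_3 · u_2 = 0 (should be 0)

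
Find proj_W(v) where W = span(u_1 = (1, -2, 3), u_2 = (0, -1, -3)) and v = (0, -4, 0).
proj_W(v) = (108/91, -328/91, -12/91)

Set up U = [u_1 | ... | u_2] ∈ R^(3×2). The projector onto W = col(U) is P = U (U^T U)^(-1) U^T.
Compute U^T U =
  [14, -7]
  [-7, 10],
and U^T v = (8, 4).
Solve U^T U · c = U^T v for the coefficients: c = (108/91, 16/13). The projection is proj_W(v) = U c.
Check: (v - proj_W(v)) · u_1 = 0  (should be 0).
Check: (v - proj_W(v)) · u_2 = 0  (should be 0).
Result: proj_W(v) = (108/91, -328/91, -12/91).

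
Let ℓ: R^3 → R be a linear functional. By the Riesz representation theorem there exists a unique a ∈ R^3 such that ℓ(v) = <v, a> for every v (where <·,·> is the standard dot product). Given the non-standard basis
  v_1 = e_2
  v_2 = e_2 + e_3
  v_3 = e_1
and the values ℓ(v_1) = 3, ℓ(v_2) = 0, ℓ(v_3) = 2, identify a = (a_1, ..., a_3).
a = (2, 3, -3)

Write a = (a_1, ..., a_3) in the standard basis. For each basis vector v_i, ℓ(v_i) = <v_i, a> is a linear equation in the a_j's. Collect the n equations into a matrix system V a = ℓ, where row i of V is v_i (expressed in the standard basis). Since V is invertible (lower-triangular with 1s on the diagonal, up to permutation), solve by back-substitution:
  V =
[[0, 1, 0],
 [0, 1, 1],
 [1, 0, 0]]
  V a = (3, 0, 2)
Solving gives a = (2, 3, -3).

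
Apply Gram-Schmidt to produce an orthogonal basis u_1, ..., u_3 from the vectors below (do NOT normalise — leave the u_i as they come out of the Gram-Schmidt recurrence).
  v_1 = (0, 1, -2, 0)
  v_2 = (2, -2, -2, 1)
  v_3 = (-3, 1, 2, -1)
Orthogonal basis:
  u_1 = (0, 1, -2, 0)
  u_2 = (2, -12/5, -6/5, 1)
  u_3 = (-65/61, -44/61, -22/61, -2/61)

Apply the Gram-Schmidt recurrence
  u_1 = v_1
  u_i = v_i − Σ_{j<i} ((v_i · u_j) / (u_j · u_j)) · u_j.

Step by step this gives:
  u_1 = (0, 1, -2, 0)
  u_2 = (2, -12/5, -6/5, 1)
  u_3 = (-65/61, -44/61, -22/61, -2/61)

Orthogonality check:
  u_2 · u_1 = 0 (should be 0)
  u_3 · u_1 = 0 (should be 0)
  u_3 · u_2 = 0 (should be 0)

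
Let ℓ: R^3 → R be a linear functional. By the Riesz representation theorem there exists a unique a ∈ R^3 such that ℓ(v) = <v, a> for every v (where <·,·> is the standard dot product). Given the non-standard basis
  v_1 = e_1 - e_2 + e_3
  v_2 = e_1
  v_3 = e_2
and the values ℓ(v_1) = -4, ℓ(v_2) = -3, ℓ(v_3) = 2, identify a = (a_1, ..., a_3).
a = (-3, 2, 1)

Write a = (a_1, ..., a_3) in the standard basis. For each basis vector v_i, ℓ(v_i) = <v_i, a> is a linear equation in the a_j's. Collect the n equations into a matrix system V a = ℓ, where row i of V is v_i (expressed in the standard basis). Since V is invertible (lower-triangular with 1s on the diagonal, up to permutation), solve by back-substitution:
  V =
[[1, -1, 1],
 [1, 0, 0],
 [0, 1, 0]]
  V a = (-4, -3, 2)
Solving gives a = (-3, 2, 1).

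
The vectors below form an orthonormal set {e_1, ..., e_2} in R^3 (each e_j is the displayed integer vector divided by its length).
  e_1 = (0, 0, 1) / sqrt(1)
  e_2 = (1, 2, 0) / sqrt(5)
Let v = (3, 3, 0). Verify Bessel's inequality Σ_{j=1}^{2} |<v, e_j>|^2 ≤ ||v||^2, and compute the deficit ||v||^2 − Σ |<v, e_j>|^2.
Σ |<v, e_j>|^2 = 81/5; ||v||^2 = 18; deficit = 9/5

Write each e_j = u_j / sqrt(<u_j, u_j>) where u_j is the displayed integer vector. Then <v, e_j> = <v, u_j> / sqrt(<u_j, u_j>), so |<v, e_j>|^2 = <v, u_j>^2 / <u_j, u_j>.
Coefficients: <v, e_1> = 0/sqrt(1), <v, e_2> = 9/sqrt(5).
Square and sum: Σ |<v, e_j>|^2 = 81/5.
Compute ||v||^2 = v·v = 18.
Deficit = 18 − 81/5 = 9/5 ≥ 0, confirming Bessel's inequality. (The deficit equals ||v − Σ <v,e_j> e_j||^2, the squared distance from v to span{e_j}.)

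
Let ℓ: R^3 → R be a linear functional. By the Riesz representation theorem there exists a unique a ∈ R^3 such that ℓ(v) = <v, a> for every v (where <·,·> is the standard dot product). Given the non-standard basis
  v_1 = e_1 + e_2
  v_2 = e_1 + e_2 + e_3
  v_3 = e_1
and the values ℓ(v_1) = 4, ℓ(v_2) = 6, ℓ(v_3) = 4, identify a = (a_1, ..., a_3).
a = (4, 0, 2)

Write a = (a_1, ..., a_3) in the standard basis. For each basis vector v_i, ℓ(v_i) = <v_i, a> is a linear equation in the a_j's. Collect the n equations into a matrix system V a = ℓ, where row i of V is v_i (expressed in the standard basis). Since V is invertible (lower-triangular with 1s on the diagonal, up to permutation), solve by back-substitution:
  V =
[[1, 1, 0],
 [1, 1, 1],
 [1, 0, 0]]
  V a = (4, 6, 4)
Solving gives a = (4, 0, 2).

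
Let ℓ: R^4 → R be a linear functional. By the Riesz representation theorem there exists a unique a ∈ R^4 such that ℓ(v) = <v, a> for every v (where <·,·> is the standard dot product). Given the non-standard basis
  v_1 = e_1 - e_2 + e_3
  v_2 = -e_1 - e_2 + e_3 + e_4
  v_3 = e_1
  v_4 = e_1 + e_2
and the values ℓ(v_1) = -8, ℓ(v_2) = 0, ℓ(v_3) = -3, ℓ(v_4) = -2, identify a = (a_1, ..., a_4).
a = (-3, 1, -4, 2)

Write a = (a_1, ..., a_4) in the standard basis. For each basis vector v_i, ℓ(v_i) = <v_i, a> is a linear equation in the a_j's. Collect the n equations into a matrix system V a = ℓ, where row i of V is v_i (expressed in the standard basis). Since V is invertible (lower-triangular with 1s on the diagonal, up to permutation), solve by back-substitution:
  V =
[[1, -1, 1, 0],
 [-1, -1, 1, 1],
 [1, 0, 0, 0],
 [1, 1, 0, 0]]
  V a = (-8, 0, -3, -2)
Solving gives a = (-3, 1, -4, 2).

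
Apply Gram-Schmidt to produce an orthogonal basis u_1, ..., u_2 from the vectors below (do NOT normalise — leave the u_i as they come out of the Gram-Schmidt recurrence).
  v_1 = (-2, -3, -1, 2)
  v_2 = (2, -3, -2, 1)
Orthogonal basis:
  u_1 = (-2, -3, -1, 2)
  u_2 = (3, -3/2, -3/2, 0)

Apply the Gram-Schmidt recurrence
  u_1 = v_1
  u_i = v_i − Σ_{j<i} ((v_i · u_j) / (u_j · u_j)) · u_j.

Step by step this gives:
  u_1 = (-2, -3, -1, 2)
  u_2 = (3, -3/2, -3/2, 0)

Orthogonality check:
  u_2 · u_1 = 0 (should be 0)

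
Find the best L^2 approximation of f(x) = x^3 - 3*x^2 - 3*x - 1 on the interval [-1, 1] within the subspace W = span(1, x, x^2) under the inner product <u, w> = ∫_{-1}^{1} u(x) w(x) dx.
g(x) = -3*x^2 - 12*x/5 - 1

The best approximation g ∈ W is the orthogonal projection of f onto W. Writing g = a_0 + a_1 x + a_2 x^2, the coefficients solve the normal equations G · a = b where
  G_{ij} = <φ_i, φ_j> and b_i = <f, φ_i>, with φ_0 = 1, φ_1 = x, φ_2 = x^2.
G =
  [2, 0, 2/3]
  [0, 2/3, 0]
  [2/3, 0, 2/5],
b = (-4, -8/5, -28/15).
Solving gives a_0 = -1, a_1 = -12/5, a_2 = -3, so
  g(x) = -3*x^2 - 12*x/5 - 1.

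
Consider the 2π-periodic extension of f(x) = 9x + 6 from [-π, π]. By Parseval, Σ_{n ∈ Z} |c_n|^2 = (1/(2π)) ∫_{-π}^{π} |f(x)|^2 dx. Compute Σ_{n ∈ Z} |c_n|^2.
Σ |c_n|^2 = 27π^2 + 36

Expand and integrate term by term over [-π, π]:
  ∫ (9x)^2 dx = 81·(2π^3/3); ∫ 2·9·(6)·x dx = 0 (odd integrand); ∫ 6^2 dx = 36·2π.
So (1/(2π)) ∫_{-π}^{π} (9x + 6)^2 dx = 81π^2/3 + 36 = 27π^2 + 36.
Parseval ⇒ Σ |c_n|^2 = 27π^2 + 36.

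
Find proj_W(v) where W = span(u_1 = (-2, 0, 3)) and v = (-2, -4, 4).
proj_W(v) = (-32/13, 0, 48/13)

Set up U = [u_1 | ... | u_1] ∈ R^(3×1). The projector onto W = col(U) is P = U (U^T U)^(-1) U^T.
Compute U^T U =
  [13],
and U^T v = (16).
Solve U^T U · c = U^T v for the coefficients: c = (16/13). The projection is proj_W(v) = U c.
Check: (v - proj_W(v)) · u_1 = 0  (should be 0).
Result: proj_W(v) = (-32/13, 0, 48/13).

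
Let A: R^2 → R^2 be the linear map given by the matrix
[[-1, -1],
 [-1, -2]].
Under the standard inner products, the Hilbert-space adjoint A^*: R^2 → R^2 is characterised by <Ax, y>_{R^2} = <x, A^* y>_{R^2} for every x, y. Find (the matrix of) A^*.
A^* = A^T =
[[-1, -1],
 [-1, -2]]

For real matrices with standard dot products, the defining identity <Ax, y> = <x, A^* y> gives (Ax)^T y = x^T (A^*) y, i.e. x^T A^T y = x^T (A^*) y. Since this holds for all x, y, we must have A^* = A^T. Therefore
A^* =
[[-1, -1],
 [-1, -2]].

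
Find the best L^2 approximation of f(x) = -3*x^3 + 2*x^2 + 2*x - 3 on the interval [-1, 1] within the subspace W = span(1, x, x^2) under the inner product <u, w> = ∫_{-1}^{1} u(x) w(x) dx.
g(x) = 2*x^2 + x/5 - 3

The best approximation g ∈ W is the orthogonal projection of f onto W. Writing g = a_0 + a_1 x + a_2 x^2, the coefficients solve the normal equations G · a = b where
  G_{ij} = <φ_i, φ_j> and b_i = <f, φ_i>, with φ_0 = 1, φ_1 = x, φ_2 = x^2.
G =
  [2, 0, 2/3]
  [0, 2/3, 0]
  [2/3, 0, 2/5],
b = (-14/3, 2/15, -6/5).
Solving gives a_0 = -3, a_1 = 1/5, a_2 = 2, so
  g(x) = 2*x^2 + x/5 - 3.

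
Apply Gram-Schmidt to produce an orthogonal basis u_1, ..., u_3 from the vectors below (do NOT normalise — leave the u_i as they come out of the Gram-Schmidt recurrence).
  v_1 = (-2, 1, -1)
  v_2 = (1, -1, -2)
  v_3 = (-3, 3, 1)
Orthogonal basis:
  u_1 = (-2, 1, -1)
  u_2 = (2/3, -5/6, -13/6)
  u_3 = (3/7, 5/7, -1/7)

Apply the Gram-Schmidt recurrence
  u_1 = v_1
  u_i = v_i − Σ_{j<i} ((v_i · u_j) / (u_j · u_j)) · u_j.

Step by step this gives:
  u_1 = (-2, 1, -1)
  u_2 = (2/3, -5/6, -13/6)
  u_3 = (3/7, 5/7, -1/7)

Orthogonality check:
  u_2 · u_1 = 0 (should be 0)
  u_3 · u_1 = 0 (should be 0)
  u_3 · u_2 = 0 (should be 0)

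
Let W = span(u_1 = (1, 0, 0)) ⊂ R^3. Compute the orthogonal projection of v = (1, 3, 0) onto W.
proj_W(v) = (1, 0, 0)

Set up U = [u_1 | ... | u_1] ∈ R^(3×1). The projector onto W = col(U) is P = U (U^T U)^(-1) U^T.
Compute U^T U =
  [1],
and U^T v = (1).
Solve U^T U · c = U^T v for the coefficients: c = (1). The projection is proj_W(v) = U c.
Check: (v - proj_W(v)) · u_1 = 0  (should be 0).
Result: proj_W(v) = (1, 0, 0).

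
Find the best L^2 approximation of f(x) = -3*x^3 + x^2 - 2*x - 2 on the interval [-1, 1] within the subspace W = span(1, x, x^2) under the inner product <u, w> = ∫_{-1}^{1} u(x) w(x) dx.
g(x) = x^2 - 19*x/5 - 2

The best approximation g ∈ W is the orthogonal projection of f onto W. Writing g = a_0 + a_1 x + a_2 x^2, the coefficients solve the normal equations G · a = b where
  G_{ij} = <φ_i, φ_j> and b_i = <f, φ_i>, with φ_0 = 1, φ_1 = x, φ_2 = x^2.
G =
  [2, 0, 2/3]
  [0, 2/3, 0]
  [2/3, 0, 2/5],
b = (-10/3, -38/15, -14/15).
Solving gives a_0 = -2, a_1 = -19/5, a_2 = 1, so
  g(x) = x^2 - 19*x/5 - 2.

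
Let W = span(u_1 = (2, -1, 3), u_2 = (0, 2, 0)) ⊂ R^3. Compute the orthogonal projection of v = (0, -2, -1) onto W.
proj_W(v) = (-6/13, -2, -9/13)

Set up U = [u_1 | ... | u_2] ∈ R^(3×2). The projector onto W = col(U) is P = U (U^T U)^(-1) U^T.
Compute U^T U =
  [14, -2]
  [-2, 4],
and U^T v = (-1, -4).
Solve U^T U · c = U^T v for the coefficients: c = (-3/13, -29/26). The projection is proj_W(v) = U c.
Check: (v - proj_W(v)) · u_1 = 0  (should be 0).
Check: (v - proj_W(v)) · u_2 = 0  (should be 0).
Result: proj_W(v) = (-6/13, -2, -9/13).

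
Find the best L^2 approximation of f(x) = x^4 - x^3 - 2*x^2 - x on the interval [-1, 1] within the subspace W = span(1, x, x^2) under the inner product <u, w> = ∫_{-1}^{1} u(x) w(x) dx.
g(x) = -8*x^2/7 - 8*x/5 - 3/35

The best approximation g ∈ W is the orthogonal projection of f onto W. Writing g = a_0 + a_1 x + a_2 x^2, the coefficients solve the normal equations G · a = b where
  G_{ij} = <φ_i, φ_j> and b_i = <f, φ_i>, with φ_0 = 1, φ_1 = x, φ_2 = x^2.
G =
  [2, 0, 2/3]
  [0, 2/3, 0]
  [2/3, 0, 2/5],
b = (-14/15, -16/15, -18/35).
Solving gives a_0 = -3/35, a_1 = -8/5, a_2 = -8/7, so
  g(x) = -8*x^2/7 - 8*x/5 - 3/35.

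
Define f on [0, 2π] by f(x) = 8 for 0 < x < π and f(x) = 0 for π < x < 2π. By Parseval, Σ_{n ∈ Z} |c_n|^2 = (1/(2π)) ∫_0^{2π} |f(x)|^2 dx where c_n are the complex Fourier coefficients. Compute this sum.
Σ |c_n|^2 = 32

Parseval equates the L^2 energy of f (normalised by 1/(2π)) with the ℓ^2 sum of its Fourier coefficients: (1/(2π)) ∫_0^{2π} |f|^2 = Σ |c_n|^2.
Compute the left side: (1/(2π)) [∫_0^π 8^2 dx + ∫_π^{2π} 0^2 dx] = (1/(2π)) · (64π + 0π) = (64 + 0)/2 = 32.
So Σ_{n ∈ Z} |c_n|^2 = 32.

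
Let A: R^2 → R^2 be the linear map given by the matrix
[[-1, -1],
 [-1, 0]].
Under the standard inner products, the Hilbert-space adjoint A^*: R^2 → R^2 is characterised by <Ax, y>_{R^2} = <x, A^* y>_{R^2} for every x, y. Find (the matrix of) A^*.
A^* = A^T =
[[-1, -1],
 [-1, 0]]

For real matrices with standard dot products, the defining identity <Ax, y> = <x, A^* y> gives (Ax)^T y = x^T (A^*) y, i.e. x^T A^T y = x^T (A^*) y. Since this holds for all x, y, we must have A^* = A^T. Therefore
A^* =
[[-1, -1],
 [-1, 0]].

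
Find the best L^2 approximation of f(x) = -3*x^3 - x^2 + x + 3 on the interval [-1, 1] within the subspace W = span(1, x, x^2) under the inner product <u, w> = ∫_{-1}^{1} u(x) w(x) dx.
g(x) = -x^2 - 4*x/5 + 3

The best approximation g ∈ W is the orthogonal projection of f onto W. Writing g = a_0 + a_1 x + a_2 x^2, the coefficients solve the normal equations G · a = b where
  G_{ij} = <φ_i, φ_j> and b_i = <f, φ_i>, with φ_0 = 1, φ_1 = x, φ_2 = x^2.
G =
  [2, 0, 2/3]
  [0, 2/3, 0]
  [2/3, 0, 2/5],
b = (16/3, -8/15, 8/5).
Solving gives a_0 = 3, a_1 = -4/5, a_2 = -1, so
  g(x) = -x^2 - 4*x/5 + 3.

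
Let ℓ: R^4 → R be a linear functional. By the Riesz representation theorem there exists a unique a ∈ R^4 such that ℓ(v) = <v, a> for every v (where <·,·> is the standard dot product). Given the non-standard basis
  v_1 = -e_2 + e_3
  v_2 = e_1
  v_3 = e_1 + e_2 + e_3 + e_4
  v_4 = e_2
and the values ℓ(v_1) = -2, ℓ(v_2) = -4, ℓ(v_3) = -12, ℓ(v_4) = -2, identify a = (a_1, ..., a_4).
a = (-4, -2, -4, -2)

Write a = (a_1, ..., a_4) in the standard basis. For each basis vector v_i, ℓ(v_i) = <v_i, a> is a linear equation in the a_j's. Collect the n equations into a matrix system V a = ℓ, where row i of V is v_i (expressed in the standard basis). Since V is invertible (lower-triangular with 1s on the diagonal, up to permutation), solve by back-substitution:
  V =
[[0, -1, 1, 0],
 [1, 0, 0, 0],
 [1, 1, 1, 1],
 [0, 1, 0, 0]]
  V a = (-2, -4, -12, -2)
Solving gives a = (-4, -2, -4, -2).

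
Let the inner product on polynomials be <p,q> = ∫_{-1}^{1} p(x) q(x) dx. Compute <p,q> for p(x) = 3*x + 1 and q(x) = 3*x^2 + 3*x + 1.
<p,q> = 10

Expand the product: p(x)·q(x) = 9*x^3 + 12*x^2 + 6*x + 1.
∫_{-1}^{1} of each monomial x^k gives [2/(k+1) if k even, 0 if k odd]. Integrating term-by-term (or equivalently evaluating the antiderivative F(x) = 9*x^4/4 + 4*x^3 + 3*x^2 + x at the endpoints):
  F(1) − F(−1) = 41/4 − (1/4) = 10.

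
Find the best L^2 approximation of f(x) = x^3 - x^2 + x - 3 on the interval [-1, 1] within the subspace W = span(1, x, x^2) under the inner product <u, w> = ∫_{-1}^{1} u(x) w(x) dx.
g(x) = -x^2 + 8*x/5 - 3

The best approximation g ∈ W is the orthogonal projection of f onto W. Writing g = a_0 + a_1 x + a_2 x^2, the coefficients solve the normal equations G · a = b where
  G_{ij} = <φ_i, φ_j> and b_i = <f, φ_i>, with φ_0 = 1, φ_1 = x, φ_2 = x^2.
G =
  [2, 0, 2/3]
  [0, 2/3, 0]
  [2/3, 0, 2/5],
b = (-20/3, 16/15, -12/5).
Solving gives a_0 = -3, a_1 = 8/5, a_2 = -1, so
  g(x) = -x^2 + 8*x/5 - 3.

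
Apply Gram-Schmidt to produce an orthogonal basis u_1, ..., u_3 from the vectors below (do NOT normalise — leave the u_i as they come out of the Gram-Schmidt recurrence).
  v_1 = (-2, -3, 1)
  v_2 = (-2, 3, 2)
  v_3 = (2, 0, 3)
Orthogonal basis:
  u_1 = (-2, -3, 1)
  u_2 = (-17/7, 33/14, 31/14)
  u_3 = (486/229, -108/229, 648/229)

Apply the Gram-Schmidt recurrence
  u_1 = v_1
  u_i = v_i − Σ_{j<i} ((v_i · u_j) / (u_j · u_j)) · u_j.

Step by step this gives:
  u_1 = (-2, -3, 1)
  u_2 = (-17/7, 33/14, 31/14)
  u_3 = (486/229, -108/229, 648/229)

Orthogonality check:
  u_2 · u_1 = 0 (should be 0)
  u_3 · u_1 = 0 (should be 0)
  u_3 · u_2 = 0 (should be 0)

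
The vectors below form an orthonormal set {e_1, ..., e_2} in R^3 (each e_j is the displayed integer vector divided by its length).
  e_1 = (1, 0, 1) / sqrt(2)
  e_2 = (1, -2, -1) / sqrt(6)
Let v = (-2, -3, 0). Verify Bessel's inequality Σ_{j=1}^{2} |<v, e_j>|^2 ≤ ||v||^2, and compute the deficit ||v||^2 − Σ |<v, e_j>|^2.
Σ |<v, e_j>|^2 = 14/3; ||v||^2 = 13; deficit = 25/3

Write each e_j = u_j / sqrt(<u_j, u_j>) where u_j is the displayed integer vector. Then <v, e_j> = <v, u_j> / sqrt(<u_j, u_j>), so |<v, e_j>|^2 = <v, u_j>^2 / <u_j, u_j>.
Coefficients: <v, e_1> = -2/sqrt(2), <v, e_2> = 4/sqrt(6).
Square and sum: Σ |<v, e_j>|^2 = 14/3.
Compute ||v||^2 = v·v = 13.
Deficit = 13 − 14/3 = 25/3 ≥ 0, confirming Bessel's inequality. (The deficit equals ||v − Σ <v,e_j> e_j||^2, the squared distance from v to span{e_j}.)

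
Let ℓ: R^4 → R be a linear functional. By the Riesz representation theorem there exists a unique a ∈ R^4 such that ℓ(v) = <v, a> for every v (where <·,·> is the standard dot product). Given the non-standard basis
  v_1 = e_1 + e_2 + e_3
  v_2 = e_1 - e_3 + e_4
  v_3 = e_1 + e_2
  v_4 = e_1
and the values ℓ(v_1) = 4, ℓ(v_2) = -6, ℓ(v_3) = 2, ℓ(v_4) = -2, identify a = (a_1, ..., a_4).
a = (-2, 4, 2, -2)

Write a = (a_1, ..., a_4) in the standard basis. For each basis vector v_i, ℓ(v_i) = <v_i, a> is a linear equation in the a_j's. Collect the n equations into a matrix system V a = ℓ, where row i of V is v_i (expressed in the standard basis). Since V is invertible (lower-triangular with 1s on the diagonal, up to permutation), solve by back-substitution:
  V =
[[1, 1, 1, 0],
 [1, 0, -1, 1],
 [1, 1, 0, 0],
 [1, 0, 0, 0]]
  V a = (4, -6, 2, -2)
Solving gives a = (-2, 4, 2, -2).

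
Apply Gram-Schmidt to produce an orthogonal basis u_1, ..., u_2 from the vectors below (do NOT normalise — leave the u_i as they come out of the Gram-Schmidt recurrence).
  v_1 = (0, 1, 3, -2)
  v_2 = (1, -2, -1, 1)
Orthogonal basis:
  u_1 = (0, 1, 3, -2)
  u_2 = (1, -3/2, 1/2, 0)

Apply the Gram-Schmidt recurrence
  u_1 = v_1
  u_i = v_i − Σ_{j<i} ((v_i · u_j) / (u_j · u_j)) · u_j.

Step by step this gives:
  u_1 = (0, 1, 3, -2)
  u_2 = (1, -3/2, 1/2, 0)

Orthogonality check:
  u_2 · u_1 = 0 (should be 0)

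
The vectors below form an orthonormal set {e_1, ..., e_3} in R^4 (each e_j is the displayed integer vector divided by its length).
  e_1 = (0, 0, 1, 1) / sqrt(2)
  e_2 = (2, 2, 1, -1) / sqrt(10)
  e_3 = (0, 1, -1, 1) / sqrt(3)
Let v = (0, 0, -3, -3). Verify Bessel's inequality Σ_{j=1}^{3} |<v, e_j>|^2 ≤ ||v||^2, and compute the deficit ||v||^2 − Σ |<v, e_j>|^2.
Σ |<v, e_j>|^2 = 18; ||v||^2 = 18; deficit = 0

Write each e_j = u_j / sqrt(<u_j, u_j>) where u_j is the displayed integer vector. Then <v, e_j> = <v, u_j> / sqrt(<u_j, u_j>), so |<v, e_j>|^2 = <v, u_j>^2 / <u_j, u_j>.
Coefficients: <v, e_1> = -6/sqrt(2), <v, e_2> = 0/sqrt(10), <v, e_3> = 0/sqrt(3).
Square and sum: Σ |<v, e_j>|^2 = 18.
Compute ||v||^2 = v·v = 18.
Deficit = 18 − 18 = 0 ≥ 0, confirming Bessel's inequality. (The deficit equals ||v − Σ <v,e_j> e_j||^2, the squared distance from v to span{e_j}.)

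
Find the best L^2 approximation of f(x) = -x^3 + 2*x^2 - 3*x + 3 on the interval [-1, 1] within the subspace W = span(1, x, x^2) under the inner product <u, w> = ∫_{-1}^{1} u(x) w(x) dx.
g(x) = 2*x^2 - 18*x/5 + 3

The best approximation g ∈ W is the orthogonal projection of f onto W. Writing g = a_0 + a_1 x + a_2 x^2, the coefficients solve the normal equations G · a = b where
  G_{ij} = <φ_i, φ_j> and b_i = <f, φ_i>, with φ_0 = 1, φ_1 = x, φ_2 = x^2.
G =
  [2, 0, 2/3]
  [0, 2/3, 0]
  [2/3, 0, 2/5],
b = (22/3, -12/5, 14/5).
Solving gives a_0 = 3, a_1 = -18/5, a_2 = 2, so
  g(x) = 2*x^2 - 18*x/5 + 3.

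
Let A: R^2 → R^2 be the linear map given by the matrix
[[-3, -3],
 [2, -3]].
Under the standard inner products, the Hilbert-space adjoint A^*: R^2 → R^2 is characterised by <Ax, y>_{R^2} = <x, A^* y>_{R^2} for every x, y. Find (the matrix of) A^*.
A^* = A^T =
[[-3, 2],
 [-3, -3]]

For real matrices with standard dot products, the defining identity <Ax, y> = <x, A^* y> gives (Ax)^T y = x^T (A^*) y, i.e. x^T A^T y = x^T (A^*) y. Since this holds for all x, y, we must have A^* = A^T. Therefore
A^* =
[[-3, 2],
 [-3, -3]].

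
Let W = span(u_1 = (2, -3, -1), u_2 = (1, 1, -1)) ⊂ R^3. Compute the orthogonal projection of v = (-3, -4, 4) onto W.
proj_W(v) = (-71/21, -86/21, 74/21)

Set up U = [u_1 | ... | u_2] ∈ R^(3×2). The projector onto W = col(U) is P = U (U^T U)^(-1) U^T.
Compute U^T U =
  [14, 0]
  [0, 3],
and U^T v = (2, -11).
Solve U^T U · c = U^T v for the coefficients: c = (1/7, -11/3). The projection is proj_W(v) = U c.
Check: (v - proj_W(v)) · u_1 = 0  (should be 0).
Check: (v - proj_W(v)) · u_2 = 0  (should be 0).
Result: proj_W(v) = (-71/21, -86/21, 74/21).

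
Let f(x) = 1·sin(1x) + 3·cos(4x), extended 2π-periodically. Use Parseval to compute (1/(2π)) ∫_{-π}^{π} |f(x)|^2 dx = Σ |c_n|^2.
Σ |c_n|^2 = 5

Expand |f|^2 and use orthogonality of {sin(nx), cos(mx)} on [-π, π]:
  ∫_{-π}^{π} sin(nx)^2 dx = π, ∫ cos(mx)^2 dx = π, and cross terms integrate to 0.
So ∫_{-π}^{π} f(x)^2 dx = 1^2 · π + 3^2 · π = (1 + 9)π.
Divide by 2π: (1 + 9)/2 = 5.
By Parseval, this equals Σ |c_n|^2.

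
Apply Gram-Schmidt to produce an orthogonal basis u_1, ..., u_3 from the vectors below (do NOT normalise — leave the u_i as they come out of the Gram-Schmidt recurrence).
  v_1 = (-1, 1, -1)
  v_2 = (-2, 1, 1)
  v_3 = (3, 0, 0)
Orthogonal basis:
  u_1 = (-1, 1, -1)
  u_2 = (-4/3, 1/3, 5/3)
  u_3 = (6/7, 9/7, 3/7)

Apply the Gram-Schmidt recurrence
  u_1 = v_1
  u_i = v_i − Σ_{j<i} ((v_i · u_j) / (u_j · u_j)) · u_j.

Step by step this gives:
  u_1 = (-1, 1, -1)
  u_2 = (-4/3, 1/3, 5/3)
  u_3 = (6/7, 9/7, 3/7)

Orthogonality check:
  u_2 · u_1 = 0 (should be 0)
  u_3 · u_1 = 0 (should be 0)
  u_3 · u_2 = 0 (should be 0)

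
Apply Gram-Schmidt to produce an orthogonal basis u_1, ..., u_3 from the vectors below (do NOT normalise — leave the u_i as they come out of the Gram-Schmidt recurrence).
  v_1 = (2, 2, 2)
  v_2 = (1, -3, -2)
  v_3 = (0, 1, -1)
Orthogonal basis:
  u_1 = (2, 2, 2)
  u_2 = (7/3, -5/3, -2/3)
  u_3 = (7/26, 21/26, -14/13)

Apply the Gram-Schmidt recurrence
  u_1 = v_1
  u_i = v_i − Σ_{j<i} ((v_i · u_j) / (u_j · u_j)) · u_j.

Step by step this gives:
  u_1 = (2, 2, 2)
  u_2 = (7/3, -5/3, -2/3)
  u_3 = (7/26, 21/26, -14/13)

Orthogonality check:
  u_2 · u_1 = 0 (should be 0)
  u_3 · u_1 = 0 (should be 0)
  u_3 · u_2 = 0 (should be 0)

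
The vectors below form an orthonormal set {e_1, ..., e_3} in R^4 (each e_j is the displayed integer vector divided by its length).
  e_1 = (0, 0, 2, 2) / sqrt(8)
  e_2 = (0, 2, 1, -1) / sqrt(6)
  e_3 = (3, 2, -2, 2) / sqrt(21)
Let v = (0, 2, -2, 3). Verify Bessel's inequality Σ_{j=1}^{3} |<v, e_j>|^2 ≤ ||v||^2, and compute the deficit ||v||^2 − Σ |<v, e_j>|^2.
Σ |<v, e_j>|^2 = 10; ||v||^2 = 17; deficit = 7

Write each e_j = u_j / sqrt(<u_j, u_j>) where u_j is the displayed integer vector. Then <v, e_j> = <v, u_j> / sqrt(<u_j, u_j>), so |<v, e_j>|^2 = <v, u_j>^2 / <u_j, u_j>.
Coefficients: <v, e_1> = 2/sqrt(8), <v, e_2> = -1/sqrt(6), <v, e_3> = 14/sqrt(21).
Square and sum: Σ |<v, e_j>|^2 = 10.
Compute ||v||^2 = v·v = 17.
Deficit = 17 − 10 = 7 ≥ 0, confirming Bessel's inequality. (The deficit equals ||v − Σ <v,e_j> e_j||^2, the squared distance from v to span{e_j}.)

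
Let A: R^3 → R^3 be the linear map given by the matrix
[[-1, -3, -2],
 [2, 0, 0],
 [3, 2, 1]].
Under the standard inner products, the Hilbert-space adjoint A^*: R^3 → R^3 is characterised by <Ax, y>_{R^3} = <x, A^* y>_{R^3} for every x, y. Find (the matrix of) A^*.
A^* = A^T =
[[-1, 2, 3],
 [-3, 0, 2],
 [-2, 0, 1]]

For real matrices with standard dot products, the defining identity <Ax, y> = <x, A^* y> gives (Ax)^T y = x^T (A^*) y, i.e. x^T A^T y = x^T (A^*) y. Since this holds for all x, y, we must have A^* = A^T. Therefore
A^* =
[[-1, 2, 3],
 [-3, 0, 2],
 [-2, 0, 1]].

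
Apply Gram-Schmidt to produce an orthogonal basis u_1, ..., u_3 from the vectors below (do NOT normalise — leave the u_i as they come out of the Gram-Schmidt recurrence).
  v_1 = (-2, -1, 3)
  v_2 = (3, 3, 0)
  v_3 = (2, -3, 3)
Orthogonal basis:
  u_1 = (-2, -1, 3)
  u_2 = (12/7, 33/14, 27/14)
  u_3 = (54/19, -54/19, 18/19)

Apply the Gram-Schmidt recurrence
  u_1 = v_1
  u_i = v_i − Σ_{j<i} ((v_i · u_j) / (u_j · u_j)) · u_j.

Step by step this gives:
  u_1 = (-2, -1, 3)
  u_2 = (12/7, 33/14, 27/14)
  u_3 = (54/19, -54/19, 18/19)

Orthogonality check:
  u_2 · u_1 = 0 (should be 0)
  u_3 · u_1 = 0 (should be 0)
  u_3 · u_2 = 0 (should be 0)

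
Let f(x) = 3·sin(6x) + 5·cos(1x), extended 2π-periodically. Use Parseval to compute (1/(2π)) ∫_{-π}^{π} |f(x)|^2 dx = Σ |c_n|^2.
Σ |c_n|^2 = 17

Expand |f|^2 and use orthogonality of {sin(nx), cos(mx)} on [-π, π]:
  ∫_{-π}^{π} sin(nx)^2 dx = π, ∫ cos(mx)^2 dx = π, and cross terms integrate to 0.
So ∫_{-π}^{π} f(x)^2 dx = 3^2 · π + 5^2 · π = (9 + 25)π.
Divide by 2π: (9 + 25)/2 = 17.
By Parseval, this equals Σ |c_n|^2.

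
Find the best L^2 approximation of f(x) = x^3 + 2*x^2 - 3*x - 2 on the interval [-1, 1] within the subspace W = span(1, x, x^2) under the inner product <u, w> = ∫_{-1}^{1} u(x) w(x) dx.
g(x) = 2*x^2 - 12*x/5 - 2

The best approximation g ∈ W is the orthogonal projection of f onto W. Writing g = a_0 + a_1 x + a_2 x^2, the coefficients solve the normal equations G · a = b where
  G_{ij} = <φ_i, φ_j> and b_i = <f, φ_i>, with φ_0 = 1, φ_1 = x, φ_2 = x^2.
G =
  [2, 0, 2/3]
  [0, 2/3, 0]
  [2/3, 0, 2/5],
b = (-8/3, -8/5, -8/15).
Solving gives a_0 = -2, a_1 = -12/5, a_2 = 2, so
  g(x) = 2*x^2 - 12*x/5 - 2.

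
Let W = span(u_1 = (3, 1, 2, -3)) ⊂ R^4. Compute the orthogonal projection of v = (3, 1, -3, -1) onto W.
proj_W(v) = (21/23, 7/23, 14/23, -21/23)

Set up U = [u_1 | ... | u_1] ∈ R^(4×1). The projector onto W = col(U) is P = U (U^T U)^(-1) U^T.
Compute U^T U =
  [23],
and U^T v = (7).
Solve U^T U · c = U^T v for the coefficients: c = (7/23). The projection is proj_W(v) = U c.
Check: (v - proj_W(v)) · u_1 = 0  (should be 0).
Result: proj_W(v) = (21/23, 7/23, 14/23, -21/23).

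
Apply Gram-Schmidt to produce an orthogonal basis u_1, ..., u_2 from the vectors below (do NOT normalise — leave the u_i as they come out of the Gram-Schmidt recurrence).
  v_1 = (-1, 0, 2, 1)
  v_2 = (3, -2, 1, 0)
Orthogonal basis:
  u_1 = (-1, 0, 2, 1)
  u_2 = (17/6, -2, 4/3, 1/6)

Apply the Gram-Schmidt recurrence
  u_1 = v_1
  u_i = v_i − Σ_{j<i} ((v_i · u_j) / (u_j · u_j)) · u_j.

Step by step this gives:
  u_1 = (-1, 0, 2, 1)
  u_2 = (17/6, -2, 4/3, 1/6)

Orthogonality check:
  u_2 · u_1 = 0 (should be 0)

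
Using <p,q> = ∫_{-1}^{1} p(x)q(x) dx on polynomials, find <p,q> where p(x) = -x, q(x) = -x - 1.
<p,q> = 2/3

Expand the product: p(x)·q(x) = x^2 + x.
∫_{-1}^{1} of each monomial x^k gives [2/(k+1) if k even, 0 if k odd]. Integrating term-by-term (or equivalently evaluating the antiderivative F(x) = x^3/3 + x^2/2 at the endpoints):
  F(1) − F(−1) = 5/6 − (1/6) = 2/3.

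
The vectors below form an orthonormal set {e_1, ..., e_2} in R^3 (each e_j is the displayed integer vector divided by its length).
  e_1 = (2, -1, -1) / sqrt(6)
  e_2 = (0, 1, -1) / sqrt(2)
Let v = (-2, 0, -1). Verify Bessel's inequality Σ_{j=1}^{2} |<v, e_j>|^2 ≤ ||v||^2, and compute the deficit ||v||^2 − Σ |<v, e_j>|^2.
Σ |<v, e_j>|^2 = 2; ||v||^2 = 5; deficit = 3

Write each e_j = u_j / sqrt(<u_j, u_j>) where u_j is the displayed integer vector. Then <v, e_j> = <v, u_j> / sqrt(<u_j, u_j>), so |<v, e_j>|^2 = <v, u_j>^2 / <u_j, u_j>.
Coefficients: <v, e_1> = -3/sqrt(6), <v, e_2> = 1/sqrt(2).
Square and sum: Σ |<v, e_j>|^2 = 2.
Compute ||v||^2 = v·v = 5.
Deficit = 5 − 2 = 3 ≥ 0, confirming Bessel's inequality. (The deficit equals ||v − Σ <v,e_j> e_j||^2, the squared distance from v to span{e_j}.)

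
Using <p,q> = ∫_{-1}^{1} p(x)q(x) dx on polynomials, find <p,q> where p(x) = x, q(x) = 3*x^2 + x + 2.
<p,q> = 2/3

Expand the product: p(x)·q(x) = 3*x^3 + x^2 + 2*x.
∫_{-1}^{1} of each monomial x^k gives [2/(k+1) if k even, 0 if k odd]. Integrating term-by-term (or equivalently evaluating the antiderivative F(x) = 3*x^4/4 + x^3/3 + x^2 at the endpoints):
  F(1) − F(−1) = 25/12 − (17/12) = 2/3.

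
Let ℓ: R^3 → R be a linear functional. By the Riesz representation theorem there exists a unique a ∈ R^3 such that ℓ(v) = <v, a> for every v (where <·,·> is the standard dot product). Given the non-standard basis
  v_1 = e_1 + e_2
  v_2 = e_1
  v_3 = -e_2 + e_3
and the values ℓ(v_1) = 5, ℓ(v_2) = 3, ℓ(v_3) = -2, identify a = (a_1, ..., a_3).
a = (3, 2, 0)

Write a = (a_1, ..., a_3) in the standard basis. For each basis vector v_i, ℓ(v_i) = <v_i, a> is a linear equation in the a_j's. Collect the n equations into a matrix system V a = ℓ, where row i of V is v_i (expressed in the standard basis). Since V is invertible (lower-triangular with 1s on the diagonal, up to permutation), solve by back-substitution:
  V =
[[1, 1, 0],
 [1, 0, 0],
 [0, -1, 1]]
  V a = (5, 3, -2)
Solving gives a = (3, 2, 0).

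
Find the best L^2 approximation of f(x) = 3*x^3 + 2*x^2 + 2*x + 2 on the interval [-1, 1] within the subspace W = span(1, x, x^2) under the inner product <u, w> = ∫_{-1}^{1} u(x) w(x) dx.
g(x) = 2*x^2 + 19*x/5 + 2

The best approximation g ∈ W is the orthogonal projection of f onto W. Writing g = a_0 + a_1 x + a_2 x^2, the coefficients solve the normal equations G · a = b where
  G_{ij} = <φ_i, φ_j> and b_i = <f, φ_i>, with φ_0 = 1, φ_1 = x, φ_2 = x^2.
G =
  [2, 0, 2/3]
  [0, 2/3, 0]
  [2/3, 0, 2/5],
b = (16/3, 38/15, 32/15).
Solving gives a_0 = 2, a_1 = 19/5, a_2 = 2, so
  g(x) = 2*x^2 + 19*x/5 + 2.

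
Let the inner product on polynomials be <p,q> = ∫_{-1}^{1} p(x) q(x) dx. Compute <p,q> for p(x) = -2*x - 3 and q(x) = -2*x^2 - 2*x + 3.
<p,q> = -34/3

Expand the product: p(x)·q(x) = 4*x^3 + 10*x^2 - 9.
∫_{-1}^{1} of each monomial x^k gives [2/(k+1) if k even, 0 if k odd]. Integrating term-by-term (or equivalently evaluating the antiderivative F(x) = x^4 + 10*x^3/3 - 9*x at the endpoints):
  F(1) − F(−1) = -14/3 − (20/3) = -34/3.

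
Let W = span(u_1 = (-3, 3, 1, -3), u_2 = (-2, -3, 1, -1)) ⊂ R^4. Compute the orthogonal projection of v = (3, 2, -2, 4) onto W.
proj_W(v) = (1685/419, 750/419, -724/419, 1198/419)

Set up U = [u_1 | ... | u_2] ∈ R^(4×2). The projector onto W = col(U) is P = U (U^T U)^(-1) U^T.
Compute U^T U =
  [28, 1]
  [1, 15],
and U^T v = (-17, -18).
Solve U^T U · c = U^T v for the coefficients: c = (-237/419, -487/419). The projection is proj_W(v) = U c.
Check: (v - proj_W(v)) · u_1 = 0  (should be 0).
Check: (v - proj_W(v)) · u_2 = 0  (should be 0).
Result: proj_W(v) = (1685/419, 750/419, -724/419, 1198/419).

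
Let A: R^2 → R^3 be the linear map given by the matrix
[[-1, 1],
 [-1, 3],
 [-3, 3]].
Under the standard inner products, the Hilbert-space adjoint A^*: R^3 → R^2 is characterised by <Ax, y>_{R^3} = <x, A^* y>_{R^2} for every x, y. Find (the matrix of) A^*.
A^* = A^T =
[[-1, -1, -3],
 [1, 3, 3]]

For real matrices with standard dot products, the defining identity <Ax, y> = <x, A^* y> gives (Ax)^T y = x^T (A^*) y, i.e. x^T A^T y = x^T (A^*) y. Since this holds for all x, y, we must have A^* = A^T. Therefore
A^* =
[[-1, -1, -3],
 [1, 3, 3]].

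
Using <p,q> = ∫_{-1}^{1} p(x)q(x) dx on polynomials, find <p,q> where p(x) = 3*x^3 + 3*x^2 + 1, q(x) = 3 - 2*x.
<p,q> = 48/5

Expand the product: p(x)·q(x) = -6*x^4 + 3*x^3 + 9*x^2 - 2*x + 3.
∫_{-1}^{1} of each monomial x^k gives [2/(k+1) if k even, 0 if k odd]. Integrating term-by-term (or equivalently evaluating the antiderivative F(x) = -6*x^5/5 + 3*x^4/4 + 3*x^3 - x^2 + 3*x at the endpoints):
  F(1) − F(−1) = 91/20 − (-101/20) = 48/5.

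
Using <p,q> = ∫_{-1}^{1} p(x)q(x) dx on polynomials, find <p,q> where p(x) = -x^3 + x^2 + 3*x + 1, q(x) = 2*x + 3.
<p,q> = 56/5

Expand the product: p(x)·q(x) = -2*x^4 - x^3 + 9*x^2 + 11*x + 3.
∫_{-1}^{1} of each monomial x^k gives [2/(k+1) if k even, 0 if k odd]. Integrating term-by-term (or equivalently evaluating the antiderivative F(x) = -2*x^5/5 - x^4/4 + 3*x^3 + 11*x^2/2 + 3*x at the endpoints):
  F(1) − F(−1) = 217/20 − (-7/20) = 56/5.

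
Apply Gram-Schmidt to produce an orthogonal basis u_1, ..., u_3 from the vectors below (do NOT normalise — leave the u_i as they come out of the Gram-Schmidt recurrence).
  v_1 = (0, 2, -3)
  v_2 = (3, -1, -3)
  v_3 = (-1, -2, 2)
Orthogonal basis:
  u_1 = (0, 2, -3)
  u_2 = (3, -27/13, -18/13)
  u_3 = (-15/22, -15/22, -5/11)

Apply the Gram-Schmidt recurrence
  u_1 = v_1
  u_i = v_i − Σ_{j<i} ((v_i · u_j) / (u_j · u_j)) · u_j.

Step by step this gives:
  u_1 = (0, 2, -3)
  u_2 = (3, -27/13, -18/13)
  u_3 = (-15/22, -15/22, -5/11)

Orthogonality check:
  u_2 · u_1 = 0 (should be 0)
  u_3 · u_1 = 0 (should be 0)
  u_3 · u_2 = 0 (should be 0)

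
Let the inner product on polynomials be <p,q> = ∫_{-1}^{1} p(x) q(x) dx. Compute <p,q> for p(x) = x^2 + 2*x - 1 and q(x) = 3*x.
<p,q> = 4

Expand the product: p(x)·q(x) = 3*x^3 + 6*x^2 - 3*x.
∫_{-1}^{1} of each monomial x^k gives [2/(k+1) if k even, 0 if k odd]. Integrating term-by-term (or equivalently evaluating the antiderivative F(x) = 3*x^4/4 + 2*x^3 - 3*x^2/2 at the endpoints):
  F(1) − F(−1) = 5/4 − (-11/4) = 4.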